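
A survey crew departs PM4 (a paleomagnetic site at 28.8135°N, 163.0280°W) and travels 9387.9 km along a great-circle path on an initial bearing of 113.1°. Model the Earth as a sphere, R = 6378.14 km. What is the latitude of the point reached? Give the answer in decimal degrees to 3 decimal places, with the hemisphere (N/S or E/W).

17.127°S

δ = d/R = 9387.9/6378.14 = 1.471887 rad
φ₂ = arcsin(sin φ₁ cos δ + cos φ₁ sin δ cos θ)
   = arcsin(0.48196·0.09875 + 0.87619·0.99511·-0.39234) = -17.12697°
λ₂ = λ₁ + atan2(sin θ sin δ cos φ₁, cos δ − sin φ₁ sin φ₂) = -89.73250°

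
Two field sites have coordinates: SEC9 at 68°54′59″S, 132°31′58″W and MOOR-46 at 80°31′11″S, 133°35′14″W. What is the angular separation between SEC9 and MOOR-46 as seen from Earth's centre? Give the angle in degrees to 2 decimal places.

SEC9: φ = -68.91639°, λ = -132.53278°
MOOR-46: φ = -80.51972°, λ = -133.58722°
Δφ = -11.6033°,  Δλ = -1.0544°
a = sin²(Δφ/2) + cos φ₁ cos φ₂ sin²(Δλ/2) = 0.010223
c = 2·arcsin(√a) = 0.202566 rad = 11.6062°

11.61°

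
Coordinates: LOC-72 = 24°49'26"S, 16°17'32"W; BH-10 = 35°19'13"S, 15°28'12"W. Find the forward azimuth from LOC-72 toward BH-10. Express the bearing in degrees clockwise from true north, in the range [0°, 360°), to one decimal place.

176.3°

LOC-72: φ = -24.82389°, λ = -16.29222°
BH-10: φ = -35.32028°, λ = -15.47000°
Δλ = 0.8222°
y = sin Δλ · cos φ₂ = 0.011709
x = cos φ₁ sin φ₂ − sin φ₁ cos φ₂ cos Δλ = -0.182209
θ = atan2(y, x) = 176.3233° → 176.3233° (mod 360°)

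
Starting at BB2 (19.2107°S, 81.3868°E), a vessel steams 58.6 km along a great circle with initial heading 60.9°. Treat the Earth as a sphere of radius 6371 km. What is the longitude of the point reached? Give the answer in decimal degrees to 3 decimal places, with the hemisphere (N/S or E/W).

81.874°E

δ = d/R = 58.6/6371 = 0.009198 rad
φ₂ = arcsin(sin φ₁ cos δ + cos φ₁ sin δ cos θ)
   = arcsin(-0.32904·0.99996 + 0.94431·0.00920·0.48634) = -18.95376°
λ₂ = λ₁ + atan2(sin θ sin δ cos φ₁, cos δ − sin φ₁ sin φ₂) = 81.87368°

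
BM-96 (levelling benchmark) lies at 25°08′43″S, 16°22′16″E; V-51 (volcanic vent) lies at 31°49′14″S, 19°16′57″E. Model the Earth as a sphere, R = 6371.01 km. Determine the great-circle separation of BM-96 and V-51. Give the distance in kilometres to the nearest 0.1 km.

794.8 km

BM-96: φ = -25.14528°, λ = +16.37111°
V-51: φ = -31.82056°, λ = +19.28250°
Δφ = -6.6753°,  Δλ = 2.9114°
a = sin²(Δφ/2) + cos φ₁ cos φ₂ sin²(Δλ/2) = 0.003886
c = 2·arcsin(√a) = 0.124756 rad = 7.1480°
d = R·c = 6371.01 × 0.124756 = 794.8 km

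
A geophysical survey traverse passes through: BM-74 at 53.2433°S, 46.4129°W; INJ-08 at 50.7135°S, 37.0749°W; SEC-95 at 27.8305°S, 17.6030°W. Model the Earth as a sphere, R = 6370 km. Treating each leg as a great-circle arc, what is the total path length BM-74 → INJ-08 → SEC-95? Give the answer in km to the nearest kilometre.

3724 km

BM-74→INJ-08: c = 0.109562 rad, d = 697.91 km
INJ-08→SEC-95: c = 0.475041 rad, d = 3026.01 km
Total = 697.91 + 3026.01 = 3723.92 km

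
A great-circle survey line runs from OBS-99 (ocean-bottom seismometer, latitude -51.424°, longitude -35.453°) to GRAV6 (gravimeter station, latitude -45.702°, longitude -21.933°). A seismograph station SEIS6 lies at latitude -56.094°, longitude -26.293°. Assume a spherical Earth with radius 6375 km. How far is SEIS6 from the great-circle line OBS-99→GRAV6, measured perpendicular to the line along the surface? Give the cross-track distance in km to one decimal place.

δ₁₃ = central angle OBS-99→SEIS6 = 0.124625 rad  (haversine)
θ₁₃ = bearing OBS-99→SEIS6 = 134.405°,  θ₁₂ = bearing OBS-99→GRAV6 = 62.617°
dₓₜ = R·arcsin(sin δ₁₃ · sin(θ₁₃ − θ₁₂)) = 6375·arcsin(0.12430·sin(71.788°)) = 754.493 km
|dₓₜ| = 754.493 km

754.5 km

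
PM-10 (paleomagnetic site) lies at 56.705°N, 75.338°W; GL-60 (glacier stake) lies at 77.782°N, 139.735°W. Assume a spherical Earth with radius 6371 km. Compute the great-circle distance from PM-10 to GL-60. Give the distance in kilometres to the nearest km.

Δφ = 21.0770°,  Δλ = -64.3970°
a = sin²(Δφ/2) + cos φ₁ cos φ₂ sin²(Δλ/2) = 0.066437
c = 2·arcsin(√a) = 0.521394 rad = 29.8737°
d = R·c = 6371 × 0.521394 = 3321.8 km

3322 km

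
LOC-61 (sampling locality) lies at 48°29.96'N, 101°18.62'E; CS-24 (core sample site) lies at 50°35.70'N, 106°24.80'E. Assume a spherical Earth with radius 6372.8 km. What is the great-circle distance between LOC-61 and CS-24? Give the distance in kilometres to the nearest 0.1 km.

435.7 km

LOC-61: φ = +48.49933°, λ = +101.31033°
CS-24: φ = +50.59500°, λ = +106.41333°
Δφ = 2.0957°,  Δλ = 5.1030°
a = sin²(Δφ/2) + cos φ₁ cos φ₂ sin²(Δλ/2) = 0.001168
c = 2·arcsin(√a) = 0.068366 rad = 3.9171°
d = R·c = 6372.8 × 0.068366 = 435.7 km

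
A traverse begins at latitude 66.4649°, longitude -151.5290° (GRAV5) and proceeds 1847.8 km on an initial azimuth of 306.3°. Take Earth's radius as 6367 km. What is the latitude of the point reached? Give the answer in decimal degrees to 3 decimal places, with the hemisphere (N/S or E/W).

71.107°N

δ = d/R = 1847.8/6367 = 0.290215 rad
φ₂ = arcsin(sin φ₁ cos δ + cos φ₁ sin δ cos θ)
   = arcsin(0.91682·0.95818 + 0.39931·0.28616·0.59201) = 71.10676°
λ₂ = λ₁ + atan2(sin θ sin δ cos φ₁, cos δ − sin φ₁ sin φ₂) = 163.05461°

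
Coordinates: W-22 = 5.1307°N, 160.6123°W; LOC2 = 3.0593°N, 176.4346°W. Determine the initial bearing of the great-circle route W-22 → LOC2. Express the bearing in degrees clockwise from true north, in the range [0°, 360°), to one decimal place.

Δλ = -15.8223°
y = sin Δλ · cos φ₂ = -0.272266
x = cos φ₁ sin φ₂ − sin φ₁ cos φ₂ cos Δλ = -0.032761
θ = atan2(y, x) = -96.8613° → 263.1387° (mod 360°)

263.1°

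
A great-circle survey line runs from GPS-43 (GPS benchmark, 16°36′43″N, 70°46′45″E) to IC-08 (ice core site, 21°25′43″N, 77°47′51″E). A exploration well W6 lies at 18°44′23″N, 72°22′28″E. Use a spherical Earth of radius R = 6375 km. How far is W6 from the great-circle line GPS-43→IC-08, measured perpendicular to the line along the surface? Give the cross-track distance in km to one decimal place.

88.0 km

GPS-43: φ = +16.61194°, λ = +70.77917°
IC-08: φ = +21.42861°, λ = +77.79750°
W6: φ = +18.73972°, λ = +72.37444°
δ₁₃ = central angle GPS-43→W6 = 0.045638 rad  (haversine)
θ₁₃ = bearing GPS-43→W6 = 35.301°,  θ₁₂ = bearing GPS-43→IC-08 = 52.919°
dₓₜ = R·arcsin(sin δ₁₃ · sin(θ₁₃ − θ₁₂)) = 6375·arcsin(0.04562·sin(-17.618°)) = -88.031 km
|dₓₜ| = 88.031 km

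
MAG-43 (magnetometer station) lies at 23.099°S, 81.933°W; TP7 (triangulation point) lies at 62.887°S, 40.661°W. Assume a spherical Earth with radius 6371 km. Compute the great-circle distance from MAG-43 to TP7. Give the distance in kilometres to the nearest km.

Δφ = -39.7880°,  Δλ = 41.2720°
a = sin²(Δφ/2) + cos φ₁ cos φ₂ sin²(Δλ/2) = 0.167860
c = 2·arcsin(√a) = 0.844266 rad = 48.3729°
d = R·c = 6371 × 0.844266 = 5378.8 km

5379 km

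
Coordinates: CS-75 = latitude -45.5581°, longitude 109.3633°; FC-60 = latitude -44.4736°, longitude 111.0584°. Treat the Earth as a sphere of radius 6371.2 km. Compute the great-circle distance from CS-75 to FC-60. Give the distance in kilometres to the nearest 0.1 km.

179.7 km

Δφ = 1.0845°,  Δλ = 1.6951°
a = sin²(Δφ/2) + cos φ₁ cos φ₂ sin²(Δλ/2) = 0.000199
c = 2·arcsin(√a) = 0.028206 rad = 1.6161°
d = R·c = 6371.2 × 0.028206 = 179.7 km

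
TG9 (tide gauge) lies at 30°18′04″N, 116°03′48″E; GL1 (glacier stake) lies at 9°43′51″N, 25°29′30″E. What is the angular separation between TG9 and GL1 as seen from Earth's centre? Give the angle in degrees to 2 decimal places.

85.60°

TG9: φ = +30.30111°, λ = +116.06333°
GL1: φ = +9.73083°, λ = +25.49167°
Δφ = -20.5703°,  Δλ = -90.5717°
a = sin²(Δφ/2) + cos φ₁ cos φ₂ sin²(Δλ/2) = 0.461606
c = 2·arcsin(√a) = 1.493933 rad = 85.5961°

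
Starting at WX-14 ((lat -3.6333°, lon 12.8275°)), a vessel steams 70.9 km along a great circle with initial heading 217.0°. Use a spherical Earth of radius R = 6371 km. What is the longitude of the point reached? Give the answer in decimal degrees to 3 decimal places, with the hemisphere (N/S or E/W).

12.443°E

δ = d/R = 70.9/6371 = 0.011129 rad
φ₂ = arcsin(sin φ₁ cos δ + cos φ₁ sin δ cos θ)
   = arcsin(-0.06337·0.99994 + 0.99799·0.01113·-0.79864) = -4.14244°
λ₂ = λ₁ + atan2(sin θ sin δ cos φ₁, cos δ − sin φ₁ sin φ₂) = 12.44277°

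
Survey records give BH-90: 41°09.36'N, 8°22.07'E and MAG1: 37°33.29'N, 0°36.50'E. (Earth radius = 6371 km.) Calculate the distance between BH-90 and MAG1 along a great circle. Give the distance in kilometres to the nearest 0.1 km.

777.6 km

BH-90: φ = +41.15600°, λ = +8.36783°
MAG1: φ = +37.55483°, λ = +0.60833°
Δφ = -3.6012°,  Δλ = -7.7595°
a = sin²(Δφ/2) + cos φ₁ cos φ₂ sin²(Δλ/2) = 0.003720
c = 2·arcsin(√a) = 0.122059 rad = 6.9935°
d = R·c = 6371 × 0.122059 = 777.6 km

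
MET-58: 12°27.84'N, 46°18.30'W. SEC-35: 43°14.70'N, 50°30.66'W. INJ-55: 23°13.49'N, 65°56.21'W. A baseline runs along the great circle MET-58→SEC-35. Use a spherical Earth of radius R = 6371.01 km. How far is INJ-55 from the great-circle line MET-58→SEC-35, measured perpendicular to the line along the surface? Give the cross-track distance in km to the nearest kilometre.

MET-58: φ = +12.46400°, λ = -46.30500°
SEC-35: φ = +43.24500°, λ = -50.51100°
INJ-55: φ = +23.22483°, λ = -65.93683°
δ₁₃ = central angle MET-58→INJ-55 = 0.375688 rad  (haversine)
θ₁₃ = bearing MET-58→INJ-55 = 302.703°,  θ₁₂ = bearing MET-58→SEC-35 = 354.045°
dₓₜ = R·arcsin(sin δ₁₃ · sin(θ₁₃ − θ₁₂)) = 6371.01·arcsin(0.36691·sin(-51.342°)) = -1851.345 km
|dₓₜ| = 1851.345 km

1851 km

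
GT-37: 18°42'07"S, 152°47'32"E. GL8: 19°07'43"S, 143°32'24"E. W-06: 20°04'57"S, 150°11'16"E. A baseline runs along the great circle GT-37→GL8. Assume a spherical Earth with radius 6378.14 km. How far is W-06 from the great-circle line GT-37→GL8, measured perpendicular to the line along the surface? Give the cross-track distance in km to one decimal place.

134.9 km

GT-37: φ = -18.70194°, λ = +152.79222°
GL8: φ = -19.12861°, λ = +143.54000°
W-06: φ = -20.08250°, λ = +150.18778°
δ₁₃ = central angle GT-37→W-06 = 0.049182 rad  (haversine)
θ₁₃ = bearing GT-37→W-06 = 240.238°,  θ₁₂ = bearing GT-37→GL8 = 265.713°
dₓₜ = R·arcsin(sin δ₁₃ · sin(θ₁₃ − θ₁₂)) = 6378.14·arcsin(0.04916·sin(-25.474°)) = -134.877 km
|dₓₜ| = 134.877 km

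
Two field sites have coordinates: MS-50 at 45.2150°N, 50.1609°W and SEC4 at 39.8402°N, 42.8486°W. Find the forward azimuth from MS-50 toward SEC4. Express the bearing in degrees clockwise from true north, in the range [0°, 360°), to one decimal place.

132.4°

Δλ = 7.3123°
y = sin Δλ · cos φ₂ = 0.097728
x = cos φ₁ sin φ₂ − sin φ₁ cos φ₂ cos Δλ = -0.089238
θ = atan2(y, x) = 132.4001° → 132.4001° (mod 360°)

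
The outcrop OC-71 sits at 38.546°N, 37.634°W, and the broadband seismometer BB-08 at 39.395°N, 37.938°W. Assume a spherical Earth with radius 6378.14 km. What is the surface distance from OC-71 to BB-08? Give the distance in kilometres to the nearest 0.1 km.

98.1 km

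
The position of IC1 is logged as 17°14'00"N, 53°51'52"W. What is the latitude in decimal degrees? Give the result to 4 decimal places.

17.2333°N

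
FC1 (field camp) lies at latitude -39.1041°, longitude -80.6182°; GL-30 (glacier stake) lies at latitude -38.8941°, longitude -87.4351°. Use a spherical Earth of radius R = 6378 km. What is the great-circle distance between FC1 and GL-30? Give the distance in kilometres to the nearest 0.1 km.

Δφ = 0.2100°,  Δλ = -6.8169°
a = sin²(Δφ/2) + cos φ₁ cos φ₂ sin²(Δλ/2) = 0.002138
c = 2·arcsin(√a) = 0.092515 rad = 5.3007°
d = R·c = 6378 × 0.092515 = 590.1 km

590.1 km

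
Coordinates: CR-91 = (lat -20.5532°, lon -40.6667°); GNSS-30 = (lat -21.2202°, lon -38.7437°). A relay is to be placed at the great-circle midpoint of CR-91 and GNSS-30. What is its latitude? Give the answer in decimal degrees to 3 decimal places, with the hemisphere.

Bx = cos φ₂ cos Δλ = 0.931671,  By = cos φ₂ sin Δλ = 0.031281
φₘ = atan2(sin φ₁ + sin φ₂, √((cos φ₁ + Bx)² + By²)) = -20.88939°
λₘ = λ₁ + atan2(By, cos φ₁ + Bx) = -39.70734°

20.889°S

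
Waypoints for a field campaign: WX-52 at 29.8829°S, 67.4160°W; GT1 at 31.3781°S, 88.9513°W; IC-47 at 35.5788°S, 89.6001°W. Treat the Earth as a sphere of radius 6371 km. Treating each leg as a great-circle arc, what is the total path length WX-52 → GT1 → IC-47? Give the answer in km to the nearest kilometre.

WX-52→GT1: c = 0.323953 rad, d = 2063.90 km
GT1→IC-47: c = 0.073921 rad, d = 470.95 km
Total = 2063.90 + 470.95 = 2534.86 km

2535 km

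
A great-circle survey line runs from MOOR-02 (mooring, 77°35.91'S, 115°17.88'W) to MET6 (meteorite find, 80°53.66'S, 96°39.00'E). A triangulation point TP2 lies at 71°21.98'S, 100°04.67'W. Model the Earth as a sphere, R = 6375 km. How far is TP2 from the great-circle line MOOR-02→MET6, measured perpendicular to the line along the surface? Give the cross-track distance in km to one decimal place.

MOOR-02: φ = -77.59850°, λ = -115.29800°
MET6: φ = -80.89433°, λ = +96.65000°
TP2: φ = -71.36633°, λ = -100.07783°
δ₁₃ = central angle MOOR-02→TP2 = 0.129060 rad  (haversine)
θ₁₃ = bearing MOOR-02→TP2 = 40.674°,  θ₁₂ = bearing MOOR-02→MET6 = 193.712°
dₓₜ = R·arcsin(sin δ₁₃ · sin(θ₁₃ − θ₁₂)) = 6375·arcsin(0.12870·sin(-153.038°)) = -372.214 km
|dₓₜ| = 372.214 km

372.2 km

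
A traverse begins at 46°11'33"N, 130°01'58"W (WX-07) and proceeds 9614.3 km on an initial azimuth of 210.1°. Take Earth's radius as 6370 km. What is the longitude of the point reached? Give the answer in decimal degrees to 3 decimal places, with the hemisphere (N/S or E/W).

166.973°W

WX-07: φ = +46.19250°, λ = -130.03278°
δ = d/R = 9614.3/6370 = 1.509309 rad
φ₂ = arcsin(sin φ₁ cos δ + cos φ₁ sin δ cos θ)
   = arcsin(0.72167·0.06145 + 0.69224·0.99811·-0.86515) = -33.60149°
λ₂ = λ₁ + atan2(sin θ sin δ cos φ₁, cos δ − sin φ₁ sin φ₂) = -166.97313°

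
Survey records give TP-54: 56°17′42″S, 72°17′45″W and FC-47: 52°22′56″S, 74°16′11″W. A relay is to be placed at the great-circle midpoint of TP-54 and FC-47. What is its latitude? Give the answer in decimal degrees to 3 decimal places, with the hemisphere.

54.343°S

TP-54: φ = -56.29500°, λ = -72.29583°
FC-47: φ = -52.38222°, λ = -74.26972°
Bx = cos φ₂ cos Δλ = 0.610029,  By = cos φ₂ sin Δλ = -0.021024
φₘ = atan2(sin φ₁ + sin φ₂, √((cos φ₁ + Bx)² + By²)) = -54.34263°
λₘ = λ₁ + atan2(By, cos φ₁ + Bx) = -73.32977°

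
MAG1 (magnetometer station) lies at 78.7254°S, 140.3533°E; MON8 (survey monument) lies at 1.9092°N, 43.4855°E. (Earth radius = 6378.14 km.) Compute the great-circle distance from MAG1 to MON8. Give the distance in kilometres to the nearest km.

10376 km

Δφ = 80.6346°,  Δλ = -96.8678°
a = sin²(Δφ/2) + cos φ₁ cos φ₂ sin²(Δλ/2) = 0.528019
c = 2·arcsin(√a) = 1.626864 rad = 93.2125°
d = R·c = 6378.14 × 1.626864 = 10376.4 km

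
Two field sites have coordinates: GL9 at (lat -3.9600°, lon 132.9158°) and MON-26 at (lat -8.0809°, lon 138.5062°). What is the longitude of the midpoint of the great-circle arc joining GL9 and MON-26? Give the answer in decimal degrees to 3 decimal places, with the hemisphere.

Bx = cos φ₂ cos Δλ = 0.985362,  By = cos φ₂ sin Δλ = 0.096449
φₘ = atan2(sin φ₁ + sin φ₂, √((cos φ₁ + Bx)² + By²)) = -6.02757°
λₘ = λ₁ + atan2(By, cos φ₁ + Bx) = 135.70039°

135.700°E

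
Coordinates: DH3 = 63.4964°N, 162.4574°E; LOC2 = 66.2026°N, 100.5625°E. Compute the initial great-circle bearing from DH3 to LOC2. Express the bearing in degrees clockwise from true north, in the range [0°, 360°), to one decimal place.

303.8°

Δλ = -61.8949°
y = sin Δλ · cos φ₂ = -0.355925
x = cos φ₁ sin φ₂ − sin φ₁ cos φ₂ cos Δλ = 0.238203
θ = atan2(y, x) = -56.2076° → 303.7924° (mod 360°)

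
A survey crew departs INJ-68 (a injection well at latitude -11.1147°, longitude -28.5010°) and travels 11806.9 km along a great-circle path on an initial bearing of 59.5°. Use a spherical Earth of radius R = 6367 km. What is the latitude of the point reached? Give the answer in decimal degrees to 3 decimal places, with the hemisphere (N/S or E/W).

δ = d/R = 11806.9/6367 = 1.854390 rad
φ₂ = arcsin(sin φ₁ cos δ + cos φ₁ sin δ cos θ)
   = arcsin(-0.19277·-0.27981 + 0.98124·0.96006·0.50754) = 32.14511°
λ₂ = λ₁ + atan2(sin θ sin δ cos φ₁, cos δ − sin φ₁ sin φ₂) = 73.81657°

32.145°N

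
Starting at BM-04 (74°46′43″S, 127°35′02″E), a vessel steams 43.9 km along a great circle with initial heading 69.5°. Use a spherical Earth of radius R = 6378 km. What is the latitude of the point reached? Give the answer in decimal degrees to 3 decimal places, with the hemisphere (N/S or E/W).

74.636°S

BM-04: φ = -74.77861°, λ = +127.58389°
δ = d/R = 43.9/6378 = 0.006883 rad
φ₂ = arcsin(sin φ₁ cos δ + cos φ₁ sin δ cos θ)
   = arcsin(-0.96492·0.99998 + 0.26255·0.00688·0.35021) = -74.63616°
λ₂ = λ₁ + atan2(sin θ sin δ cos φ₁, cos δ − sin φ₁ sin φ₂) = 128.97823°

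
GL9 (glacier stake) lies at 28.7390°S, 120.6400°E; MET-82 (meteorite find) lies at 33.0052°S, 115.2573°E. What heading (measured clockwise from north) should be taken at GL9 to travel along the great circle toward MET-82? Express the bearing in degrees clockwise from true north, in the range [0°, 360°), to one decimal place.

Δλ = -5.3827°
y = sin Δλ · cos φ₂ = -0.078669
x = cos φ₁ sin φ₂ − sin φ₁ cos φ₂ cos Δλ = -0.076169
θ = atan2(y, x) = -134.0748° → 225.9252° (mod 360°)

225.9°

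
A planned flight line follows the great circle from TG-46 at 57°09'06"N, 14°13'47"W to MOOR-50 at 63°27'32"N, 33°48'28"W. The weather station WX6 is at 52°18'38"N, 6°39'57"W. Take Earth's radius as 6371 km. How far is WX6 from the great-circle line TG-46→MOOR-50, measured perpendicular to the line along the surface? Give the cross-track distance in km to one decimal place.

44.1 km

TG-46: φ = +57.15167°, λ = -14.22972°
MOOR-50: φ = +63.45889°, λ = -33.80778°
WX6: φ = +52.31056°, λ = -6.66583°
δ₁₃ = central angle TG-46→WX6 = 0.113666 rad  (haversine)
θ₁₃ = bearing TG-46→WX6 = 134.802°,  θ₁₂ = bearing TG-46→MOOR-50 = 311.304°
dₓₜ = R·arcsin(sin δ₁₃ · sin(θ₁₃ − θ₁₂)) = 6371·arcsin(0.11342·sin(-176.502°)) = -44.089 km
|dₓₜ| = 44.089 km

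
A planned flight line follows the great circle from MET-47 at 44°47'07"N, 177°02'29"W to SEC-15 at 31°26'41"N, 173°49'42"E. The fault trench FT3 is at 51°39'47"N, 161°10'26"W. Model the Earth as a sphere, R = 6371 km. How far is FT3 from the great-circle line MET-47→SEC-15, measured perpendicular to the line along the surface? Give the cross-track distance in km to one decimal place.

MET-47: φ = +44.78528°, λ = -177.04139°
SEC-15: φ = +31.44472°, λ = +173.82833°
FT3: φ = +51.66306°, λ = -161.17389°
δ₁₃ = central angle MET-47→FT3 = 0.219397 rad  (haversine)
θ₁₃ = bearing MET-47→FT3 = 51.191°,  θ₁₂ = bearing MET-47→SEC-15 = 211.247°
dₓₜ = R·arcsin(sin δ₁₃ · sin(θ₁₃ − θ₁₂)) = 6371·arcsin(0.21764·sin(-160.056°)) = -473.412 km
|dₓₜ| = 473.412 km

473.4 km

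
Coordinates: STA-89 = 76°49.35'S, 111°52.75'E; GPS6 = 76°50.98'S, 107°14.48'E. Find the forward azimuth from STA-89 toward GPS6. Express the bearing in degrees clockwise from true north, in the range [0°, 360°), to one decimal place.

266.3°

STA-89: φ = -76.82250°, λ = +111.87917°
GPS6: φ = -76.84967°, λ = +107.24133°
Δλ = -4.6378°
y = sin Δλ · cos φ₂ = -0.018396
x = cos φ₁ sin φ₂ − sin φ₁ cos φ₂ cos Δλ = -0.001199
θ = atan2(y, x) = -93.7306° → 266.2694° (mod 360°)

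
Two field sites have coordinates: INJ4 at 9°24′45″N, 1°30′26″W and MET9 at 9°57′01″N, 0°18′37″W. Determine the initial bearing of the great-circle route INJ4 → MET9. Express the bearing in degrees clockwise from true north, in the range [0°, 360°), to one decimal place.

65.4°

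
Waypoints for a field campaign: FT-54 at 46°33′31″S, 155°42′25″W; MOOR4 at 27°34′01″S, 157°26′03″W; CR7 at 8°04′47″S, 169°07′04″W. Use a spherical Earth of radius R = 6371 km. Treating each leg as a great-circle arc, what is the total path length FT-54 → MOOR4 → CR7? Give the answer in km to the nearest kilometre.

4608 km

FT-54: φ = -46.55861°, λ = -155.70694°
MOOR4: φ = -27.56694°, λ = -157.43417°
CR7: φ = -8.07972°, λ = -169.11778°
FT-54→MOOR4: c = 0.332317 rad, d = 2117.19 km
MOOR4→CR7: c = 0.390993 rad, d = 2491.01 km
Total = 2117.19 + 2491.01 = 4608.21 km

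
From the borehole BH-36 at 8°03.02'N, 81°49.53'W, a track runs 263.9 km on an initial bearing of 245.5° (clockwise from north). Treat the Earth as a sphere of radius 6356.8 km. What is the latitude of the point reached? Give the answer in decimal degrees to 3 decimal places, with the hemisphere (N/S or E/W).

BH-36: φ = +8.05033°, λ = -81.82550°
δ = d/R = 263.9/6356.8 = 0.041515 rad
φ₂ = arcsin(sin φ₁ cos δ + cos φ₁ sin δ cos θ)
   = arcsin(0.14004·0.99914 + 0.99015·0.04150·-0.41469) = 7.05841°
λ₂ = λ₁ + atan2(sin θ sin δ cos φ₁, cos δ − sin φ₁ sin φ₂) = -84.00637°

7.058°N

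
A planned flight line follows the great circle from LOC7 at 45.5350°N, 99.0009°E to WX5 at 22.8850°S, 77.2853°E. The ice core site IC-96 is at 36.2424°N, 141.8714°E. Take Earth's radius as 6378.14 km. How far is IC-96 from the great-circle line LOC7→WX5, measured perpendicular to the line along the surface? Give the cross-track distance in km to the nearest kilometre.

3448 km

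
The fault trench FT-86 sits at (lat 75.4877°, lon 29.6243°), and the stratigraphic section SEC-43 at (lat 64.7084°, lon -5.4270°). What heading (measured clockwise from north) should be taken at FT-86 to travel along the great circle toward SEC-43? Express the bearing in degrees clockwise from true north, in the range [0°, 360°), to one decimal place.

Δλ = -35.0513°
y = sin Δλ · cos φ₂ = -0.245360
x = cos φ₁ sin φ₂ − sin φ₁ cos φ₂ cos Δλ = -0.112016
θ = atan2(y, x) = -114.5385° → 245.4615° (mod 360°)

245.5°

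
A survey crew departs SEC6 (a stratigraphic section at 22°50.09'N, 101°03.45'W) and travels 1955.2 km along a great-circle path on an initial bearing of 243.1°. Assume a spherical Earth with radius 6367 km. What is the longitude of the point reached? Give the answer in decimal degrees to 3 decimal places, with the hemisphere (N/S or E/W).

117.196°W

SEC6: φ = +22.83483°, λ = -101.05750°
δ = d/R = 1955.2/6367 = 0.307083 rad
φ₂ = arcsin(sin φ₁ cos δ + cos φ₁ sin δ cos θ)
   = arcsin(0.38808·0.95322 + 0.92163·0.30228·-0.45243) = 14.11554°
λ₂ = λ₁ + atan2(sin θ sin δ cos φ₁, cos δ − sin φ₁ sin φ₂) = -117.19630°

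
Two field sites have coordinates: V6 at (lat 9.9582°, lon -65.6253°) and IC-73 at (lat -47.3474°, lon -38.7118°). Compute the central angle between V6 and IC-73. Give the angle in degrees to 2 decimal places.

62.10°

Δφ = -57.3056°,  Δλ = 26.9135°
a = sin²(Δφ/2) + cos φ₁ cos φ₂ sin²(Δλ/2) = 0.266061
c = 2·arcsin(√a) = 1.083907 rad = 62.1033°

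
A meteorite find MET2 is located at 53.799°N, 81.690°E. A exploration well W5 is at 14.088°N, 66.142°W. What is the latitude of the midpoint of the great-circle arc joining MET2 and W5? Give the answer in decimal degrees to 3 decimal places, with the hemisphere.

Bx = cos φ₂ cos Δλ = -0.821031,  By = cos φ₂ sin Δλ = -0.516390
φₘ = atan2(sin φ₁ + sin φ₂, √((cos φ₁ + Bx)² + By²)) = 61.70417°
λₘ = λ₁ + atan2(By, cos φ₁ + Bx) = -32.35620°

61.704°N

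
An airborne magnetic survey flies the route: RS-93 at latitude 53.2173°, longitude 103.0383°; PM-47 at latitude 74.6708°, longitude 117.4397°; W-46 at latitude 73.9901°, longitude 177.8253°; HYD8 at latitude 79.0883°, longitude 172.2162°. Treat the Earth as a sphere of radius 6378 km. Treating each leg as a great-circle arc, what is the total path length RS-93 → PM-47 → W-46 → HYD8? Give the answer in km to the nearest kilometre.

4798 km

RS-93→PM-47: c = 0.387807 rad, d = 2473.43 km
PM-47→W-46: c = 0.272700 rad, d = 1739.28 km
W-46→HYD8: c = 0.091750 rad, d = 585.18 km
Total = 2473.43 + 1739.28 + 585.18 = 4797.90 km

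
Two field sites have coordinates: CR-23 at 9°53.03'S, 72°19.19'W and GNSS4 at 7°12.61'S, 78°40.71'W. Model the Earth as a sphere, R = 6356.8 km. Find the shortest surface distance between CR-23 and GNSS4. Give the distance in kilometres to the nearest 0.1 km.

CR-23: φ = -9.88383°, λ = -72.31983°
GNSS4: φ = -7.21017°, λ = -78.67850°
Δφ = 2.6737°,  Δλ = -6.3587°
a = sin²(Δφ/2) + cos φ₁ cos φ₂ sin²(Δλ/2) = 0.003551
c = 2·arcsin(√a) = 0.119245 rad = 6.8322°
d = R·c = 6356.8 × 0.119245 = 758.0 km

758.0 km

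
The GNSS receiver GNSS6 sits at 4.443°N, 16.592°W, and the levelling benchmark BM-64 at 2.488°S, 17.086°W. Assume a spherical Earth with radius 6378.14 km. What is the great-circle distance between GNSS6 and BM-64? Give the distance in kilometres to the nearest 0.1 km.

773.5 km

Δφ = -6.9310°,  Δλ = -0.4940°
a = sin²(Δφ/2) + cos φ₁ cos φ₂ sin²(Δλ/2) = 0.003672
c = 2·arcsin(√a) = 0.121275 rad = 6.9486°
d = R·c = 6378.14 × 0.121275 = 773.5 km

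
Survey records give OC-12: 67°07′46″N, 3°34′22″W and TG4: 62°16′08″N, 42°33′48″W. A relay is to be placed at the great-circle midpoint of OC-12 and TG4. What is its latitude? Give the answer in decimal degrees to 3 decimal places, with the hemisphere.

OC-12: φ = +67.12944°, λ = -3.57278°
TG4: φ = +62.26889°, λ = -42.56333°
Bx = cos φ₂ cos Δλ = 0.361672,  By = cos φ₂ sin Δλ = -0.292777
φₘ = atan2(sin φ₁ + sin φ₂, √((cos φ₁ + Bx)² + By²)) = 65.97080°
λₘ = λ₁ + atan2(By, cos φ₁ + Bx) = -24.88862°

65.971°N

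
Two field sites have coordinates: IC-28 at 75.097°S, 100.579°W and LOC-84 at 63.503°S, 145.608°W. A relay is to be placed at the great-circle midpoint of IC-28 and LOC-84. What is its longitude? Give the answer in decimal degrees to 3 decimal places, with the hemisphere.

Bx = cos φ₂ cos Δλ = 0.315317,  By = cos φ₂ sin Δλ = -0.315636
φₘ = atan2(sin φ₁ + sin φ₂, √((cos φ₁ + Bx)² + By²)) = -70.64738°
λₘ = λ₁ + atan2(By, cos φ₁ + Bx) = -129.44823°

129.448°W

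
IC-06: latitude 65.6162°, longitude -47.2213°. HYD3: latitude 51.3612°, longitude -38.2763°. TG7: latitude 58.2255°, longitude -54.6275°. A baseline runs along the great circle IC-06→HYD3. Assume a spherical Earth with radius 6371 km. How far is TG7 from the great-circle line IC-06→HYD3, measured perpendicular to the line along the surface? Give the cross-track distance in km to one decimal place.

δ₁₃ = central angle IC-06→TG7 = 0.142399 rad  (haversine)
θ₁₃ = bearing IC-06→TG7 = 208.573°,  θ₁₂ = bearing IC-06→HYD3 = 157.919°
dₓₜ = R·arcsin(sin δ₁₃ · sin(θ₁₃ − θ₁₂)) = 6371·arcsin(0.14192·sin(50.655°)) = 700.635 km
|dₓₜ| = 700.635 km

700.6 km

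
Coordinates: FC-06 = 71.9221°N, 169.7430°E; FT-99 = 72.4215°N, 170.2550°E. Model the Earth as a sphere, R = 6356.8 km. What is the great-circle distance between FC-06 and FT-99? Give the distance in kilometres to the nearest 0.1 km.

Δφ = 0.4994°,  Δλ = 0.5120°
a = sin²(Δφ/2) + cos φ₁ cos φ₂ sin²(Δλ/2) = 0.000021
c = 2·arcsin(√a) = 0.009135 rad = 0.5234°
d = R·c = 6356.8 × 0.009135 = 58.1 km

58.1 km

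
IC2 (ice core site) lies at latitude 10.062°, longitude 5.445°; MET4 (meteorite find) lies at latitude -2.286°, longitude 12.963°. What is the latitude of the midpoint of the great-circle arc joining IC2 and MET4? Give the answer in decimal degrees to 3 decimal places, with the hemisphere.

3.896°N

Bx = cos φ₂ cos Δλ = 0.990615,  By = cos φ₂ sin Δλ = 0.130734
φₘ = atan2(sin φ₁ + sin φ₂, √((cos φ₁ + Bx)² + By²)) = 3.89636°
λₘ = λ₁ + atan2(By, cos φ₁ + Bx) = 9.23168°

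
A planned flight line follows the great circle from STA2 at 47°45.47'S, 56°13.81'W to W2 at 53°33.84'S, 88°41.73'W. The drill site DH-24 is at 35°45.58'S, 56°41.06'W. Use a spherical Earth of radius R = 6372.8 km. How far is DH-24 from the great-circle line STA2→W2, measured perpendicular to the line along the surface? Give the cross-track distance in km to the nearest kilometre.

1195 km

STA2: φ = -47.75783°, λ = -56.23017°
W2: φ = -53.56400°, λ = -88.69550°
DH-24: φ = -35.75967°, λ = -56.68433°
δ₁₃ = central angle STA2→DH-24 = 0.209490 rad  (haversine)
θ₁₃ = bearing STA2→DH-24 = 358.228°,  θ₁₂ = bearing STA2→W2 = 241.949°
dₓₜ = R·arcsin(sin δ₁₃ · sin(θ₁₃ − θ₁₂)) = 6372.8·arcsin(0.20796·sin(116.279°)) = 1195.325 km
|dₓₜ| = 1195.325 km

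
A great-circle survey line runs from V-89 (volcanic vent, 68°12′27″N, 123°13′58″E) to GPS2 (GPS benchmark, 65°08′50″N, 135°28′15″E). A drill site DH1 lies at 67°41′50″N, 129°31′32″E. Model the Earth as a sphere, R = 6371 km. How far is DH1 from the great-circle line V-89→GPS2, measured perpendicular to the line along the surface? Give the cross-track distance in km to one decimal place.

V-89: φ = +68.20750°, λ = +123.23278°
GPS2: φ = +65.14722°, λ = +135.47083°
DH1: φ = +67.69722°, λ = +129.52556°
δ₁₃ = central angle V-89→DH1 = 0.042159 rad  (haversine)
θ₁₃ = bearing V-89→DH1 = 99.261°,  θ₁₂ = bearing V-89→GPS2 = 116.551°
dₓₜ = R·arcsin(sin δ₁₃ · sin(θ₁₃ − θ₁₂)) = 6371·arcsin(0.04215·sin(-17.290°)) = -79.807 km
|dₓₜ| = 79.807 km

79.8 km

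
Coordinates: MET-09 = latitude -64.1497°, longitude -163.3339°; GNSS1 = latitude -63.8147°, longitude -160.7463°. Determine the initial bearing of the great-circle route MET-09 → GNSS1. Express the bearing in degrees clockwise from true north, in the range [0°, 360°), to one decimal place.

Δλ = 2.5876°
y = sin Δλ · cos φ₂ = 0.019922
x = cos φ₁ sin φ₂ − sin φ₁ cos φ₂ cos Δλ = 0.005442
θ = atan2(y, x) = 74.7219° → 74.7219° (mod 360°)

74.7°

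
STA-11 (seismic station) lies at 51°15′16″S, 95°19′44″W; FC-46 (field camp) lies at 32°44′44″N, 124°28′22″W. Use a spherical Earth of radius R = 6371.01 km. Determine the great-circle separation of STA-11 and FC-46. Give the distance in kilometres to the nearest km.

9766 km

STA-11: φ = -51.25444°, λ = -95.32889°
FC-46: φ = +32.74556°, λ = -124.47278°
Δφ = 84.0000°,  Δλ = -29.1439°
a = sin²(Δφ/2) + cos φ₁ cos φ₂ sin²(Δλ/2) = 0.481057
c = 2·arcsin(√a) = 1.532902 rad = 87.8288°
d = R·c = 6371.01 × 1.532902 = 9766.1 km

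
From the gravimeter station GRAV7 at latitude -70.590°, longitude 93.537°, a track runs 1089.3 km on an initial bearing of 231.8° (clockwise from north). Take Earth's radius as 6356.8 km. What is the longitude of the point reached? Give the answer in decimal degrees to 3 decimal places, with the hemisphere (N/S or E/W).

63.092°E

δ = d/R = 1089.3/6356.8 = 0.171360 rad
φ₂ = arcsin(sin φ₁ cos δ + cos φ₁ sin δ cos θ)
   = arcsin(-0.94316·0.98535 + 0.33233·0.17052·-0.61841) = -74.66487°
λ₂ = λ₁ + atan2(sin θ sin δ cos φ₁, cos δ − sin φ₁ sin φ₂) = 63.09220°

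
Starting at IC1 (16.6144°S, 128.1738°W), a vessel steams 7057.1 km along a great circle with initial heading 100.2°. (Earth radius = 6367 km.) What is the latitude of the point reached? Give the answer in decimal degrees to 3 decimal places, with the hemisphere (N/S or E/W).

δ = d/R = 7057.1/6367 = 1.108387 rad
φ₂ = arcsin(sin φ₁ cos δ + cos φ₁ sin δ cos θ)
   = arcsin(-0.28593·0.44611 + 0.95825·0.89498·-0.17708) = -16.22591°
λ₂ = λ₁ + atan2(sin θ sin δ cos φ₁, cos δ − sin φ₁ sin φ₂) = -61.62820°

16.226°S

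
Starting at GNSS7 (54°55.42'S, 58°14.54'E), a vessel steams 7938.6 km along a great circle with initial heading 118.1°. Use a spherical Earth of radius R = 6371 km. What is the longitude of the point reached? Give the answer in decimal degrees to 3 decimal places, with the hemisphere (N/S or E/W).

GNSS7: φ = -54.92367°, λ = +58.24233°
δ = d/R = 7938.6/6371 = 1.246052 rad
φ₂ = arcsin(sin φ₁ cos δ + cos φ₁ sin δ cos θ)
   = arcsin(-0.81839·0.31907 + 0.57467·0.94773·-0.47101) = -31.17456°
λ₂ = λ₁ + atan2(sin θ sin δ cos φ₁, cos δ − sin φ₁ sin φ₂) = 160.52164°

160.522°E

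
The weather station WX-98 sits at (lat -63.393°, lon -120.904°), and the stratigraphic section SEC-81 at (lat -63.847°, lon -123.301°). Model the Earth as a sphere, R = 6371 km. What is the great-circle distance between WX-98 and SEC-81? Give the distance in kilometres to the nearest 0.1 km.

Δφ = -0.4540°,  Δλ = -2.3970°
a = sin²(Δφ/2) + cos φ₁ cos φ₂ sin²(Δλ/2) = 0.000102
c = 2·arcsin(√a) = 0.020205 rad = 1.1577°
d = R·c = 6371 × 0.020205 = 128.7 km

128.7 km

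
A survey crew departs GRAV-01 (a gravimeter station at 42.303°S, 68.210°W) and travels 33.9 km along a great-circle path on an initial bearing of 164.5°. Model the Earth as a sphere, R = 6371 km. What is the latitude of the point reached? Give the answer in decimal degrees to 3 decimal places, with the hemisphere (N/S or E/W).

42.597°S

δ = d/R = 33.9/6371 = 0.005321 rad
φ₂ = arcsin(sin φ₁ cos δ + cos φ₁ sin δ cos θ)
   = arcsin(-0.67305·0.99999 + 0.73960·0.00532·-0.96363) = -42.59673°
λ₂ = λ₁ + atan2(sin θ sin δ cos φ₁, cos δ − sin φ₁ sin φ₂) = -68.09932°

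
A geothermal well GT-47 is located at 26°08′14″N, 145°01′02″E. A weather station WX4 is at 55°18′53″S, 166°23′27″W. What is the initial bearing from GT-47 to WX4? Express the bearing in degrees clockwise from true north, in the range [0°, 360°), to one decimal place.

154.7°

GT-47: φ = +26.13722°, λ = +145.01722°
WX4: φ = -55.31472°, λ = -166.39083°
Δλ = 48.5919°
y = sin Δλ · cos φ₂ = 0.426811
x = cos φ₁ sin φ₂ − sin φ₁ cos φ₂ cos Δλ = -0.904013
θ = atan2(y, x) = 154.7266° → 154.7266° (mod 360°)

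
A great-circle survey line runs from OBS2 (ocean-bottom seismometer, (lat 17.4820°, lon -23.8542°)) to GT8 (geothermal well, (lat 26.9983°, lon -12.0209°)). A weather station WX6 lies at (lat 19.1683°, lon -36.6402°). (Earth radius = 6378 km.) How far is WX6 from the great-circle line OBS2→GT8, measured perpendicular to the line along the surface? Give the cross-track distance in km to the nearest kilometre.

1086 km

δ₁₃ = central angle OBS2→WX6 = 0.213822 rad  (haversine)
θ₁₃ = bearing OBS2→WX6 = 279.895°,  θ₁₂ = bearing OBS2→GT8 = 46.894°
dₓₜ = R·arcsin(sin δ₁₃ · sin(θ₁₃ − θ₁₂)) = 6378·arcsin(0.21220·sin(233.000°)) = -1086.110 km
|dₓₜ| = 1086.110 km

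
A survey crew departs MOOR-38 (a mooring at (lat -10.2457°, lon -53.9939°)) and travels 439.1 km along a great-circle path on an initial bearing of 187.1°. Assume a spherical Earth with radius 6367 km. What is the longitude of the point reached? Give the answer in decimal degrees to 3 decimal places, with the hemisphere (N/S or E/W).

54.497°W

δ = d/R = 439.1/6367 = 0.068965 rad
φ₂ = arcsin(sin φ₁ cos δ + cos φ₁ sin δ cos θ)
   = arcsin(-0.17787·0.99762 + 0.98405·0.06891·-0.99233) = -14.16637°
λ₂ = λ₁ + atan2(sin θ sin δ cos φ₁, cos δ − sin φ₁ sin φ₂) = -54.49722°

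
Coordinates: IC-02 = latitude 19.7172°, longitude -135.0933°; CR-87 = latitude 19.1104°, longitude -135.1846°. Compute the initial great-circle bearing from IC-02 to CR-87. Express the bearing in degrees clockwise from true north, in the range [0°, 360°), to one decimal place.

188.1°

Δλ = -0.0913°
y = sin Δλ · cos φ₂ = -0.001506
x = cos φ₁ sin φ₂ − sin φ₁ cos φ₂ cos Δλ = -0.010590
θ = atan2(y, x) = -171.9081° → 188.0919° (mod 360°)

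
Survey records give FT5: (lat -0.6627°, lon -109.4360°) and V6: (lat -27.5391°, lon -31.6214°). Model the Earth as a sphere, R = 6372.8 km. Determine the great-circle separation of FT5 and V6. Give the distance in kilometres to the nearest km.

8776 km

Δφ = -26.8764°,  Δλ = 77.8146°
a = sin²(Δφ/2) + cos φ₁ cos φ₂ sin²(Δλ/2) = 0.403753
c = 2·arcsin(√a) = 1.377092 rad = 78.9016°
d = R·c = 6372.8 × 1.377092 = 8775.9 km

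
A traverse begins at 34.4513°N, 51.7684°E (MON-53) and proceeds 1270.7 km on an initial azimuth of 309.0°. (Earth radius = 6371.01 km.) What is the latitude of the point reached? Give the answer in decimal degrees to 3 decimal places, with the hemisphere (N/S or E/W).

41.095°N

δ = d/R = 1270.7/6371.01 = 0.199450 rad
φ₂ = arcsin(sin φ₁ cos δ + cos φ₁ sin δ cos θ)
   = arcsin(0.56571·0.98018 + 0.82461·0.19813·0.62932) = 41.09497°
λ₂ = λ₁ + atan2(sin θ sin δ cos φ₁, cos δ − sin φ₁ sin φ₂) = 39.97897°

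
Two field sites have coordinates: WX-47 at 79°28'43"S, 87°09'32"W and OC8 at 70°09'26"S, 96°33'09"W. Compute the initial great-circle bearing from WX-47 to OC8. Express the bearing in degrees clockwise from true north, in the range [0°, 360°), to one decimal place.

WX-47: φ = -79.47861°, λ = -87.15889°
OC8: φ = -70.15722°, λ = -96.55250°
Δλ = -9.3936°
y = sin Δλ · cos φ₂ = -0.055402
x = cos φ₁ sin φ₂ − sin φ₁ cos φ₂ cos Δλ = 0.157497
θ = atan2(y, x) = -19.3801° → 340.6199° (mod 360°)

340.6°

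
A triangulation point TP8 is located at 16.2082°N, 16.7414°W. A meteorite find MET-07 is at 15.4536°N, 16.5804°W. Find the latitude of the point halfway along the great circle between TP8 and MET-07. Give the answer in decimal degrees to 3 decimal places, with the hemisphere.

15.831°N

Bx = cos φ₂ cos Δλ = 0.963843,  By = cos φ₂ sin Δλ = 0.002708
φₘ = atan2(sin φ₁ + sin φ₂, √((cos φ₁ + Bx)² + By²)) = 15.83091°
λₘ = λ₁ + atan2(By, cos φ₁ + Bx) = -16.66075°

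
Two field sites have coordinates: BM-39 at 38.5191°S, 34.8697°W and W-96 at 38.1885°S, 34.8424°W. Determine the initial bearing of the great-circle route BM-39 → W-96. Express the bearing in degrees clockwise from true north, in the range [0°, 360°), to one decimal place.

3.7°

Δλ = 0.0273°
y = sin Δλ · cos φ₂ = 0.000375
x = cos φ₁ sin φ₂ − sin φ₁ cos φ₂ cos Δλ = 0.005770
θ = atan2(y, x) = 3.7136° → 3.7136° (mod 360°)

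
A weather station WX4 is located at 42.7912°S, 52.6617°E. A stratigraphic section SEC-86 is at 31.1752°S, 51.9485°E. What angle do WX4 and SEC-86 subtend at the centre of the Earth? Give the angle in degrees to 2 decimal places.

11.63°

Δφ = 11.6160°,  Δλ = -0.7132°
a = sin²(Δφ/2) + cos φ₁ cos φ₂ sin²(Δλ/2) = 0.010265
c = 2·arcsin(√a) = 0.202979 rad = 11.6298°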